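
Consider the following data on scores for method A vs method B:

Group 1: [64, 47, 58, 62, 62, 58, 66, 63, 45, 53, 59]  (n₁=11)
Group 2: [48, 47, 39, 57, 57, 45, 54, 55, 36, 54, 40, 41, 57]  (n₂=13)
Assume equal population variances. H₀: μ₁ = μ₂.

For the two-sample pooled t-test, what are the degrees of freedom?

df = n₁ + n₂ − 2 = 11 + 13 − 2 = 22

degrees of freedom = 22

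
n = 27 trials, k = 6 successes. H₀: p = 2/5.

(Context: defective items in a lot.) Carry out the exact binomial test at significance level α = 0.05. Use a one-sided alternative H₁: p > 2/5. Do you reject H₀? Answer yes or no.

reject H₀: no

Exact binomial: n=27, k=6, p₀=2/5=0.4000
P(X≥6) from Σ C(n,i)·p₀^i·(1−p₀)^(n−i)
p-value (one-sided, H₁ greater) = 0.98450
At α=0.05: p ≥ α → fail to reject H₀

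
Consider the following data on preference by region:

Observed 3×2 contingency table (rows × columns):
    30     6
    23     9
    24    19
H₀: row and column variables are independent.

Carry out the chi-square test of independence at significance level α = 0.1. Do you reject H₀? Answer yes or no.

Row totals [36, 32, 43], col totals [77, 34], n=111
χ² = (30−24.97)²/24.97 + (6−11.03)²/11.03 + (23−22.20)²/22.20 + (9−9.80)²/9.80 + (24−29.83)²/29.83 + (19−13.17)²/13.17 = 7.1167
df = 2
p-value (upper-tail) = 0.02849
At α=0.1: p < α → reject H₀

reject H₀: yes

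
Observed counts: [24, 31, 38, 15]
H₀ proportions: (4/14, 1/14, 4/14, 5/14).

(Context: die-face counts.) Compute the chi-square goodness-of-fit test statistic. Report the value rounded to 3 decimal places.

n = 108; E_i = n·p_i = [30.86, 7.71, 30.86, 38.57]
χ² = (24−30.86)²/30.86 + (31−7.71)²/7.71 + (38−30.86)²/30.86 + (15−38.57)²/38.57 = 87.8704
df = 3

test statistic = 87.870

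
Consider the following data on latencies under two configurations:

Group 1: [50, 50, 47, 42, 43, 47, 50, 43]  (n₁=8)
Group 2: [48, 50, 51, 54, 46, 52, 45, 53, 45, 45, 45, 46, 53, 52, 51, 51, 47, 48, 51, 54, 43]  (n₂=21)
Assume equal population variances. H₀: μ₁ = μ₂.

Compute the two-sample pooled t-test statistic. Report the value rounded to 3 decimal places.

x̄₁=46.500, s₁=3.423, n₁=8
x̄₂=49.048, s₂=3.471, n₂=21
s_p² = [7·3.423² + 20·3.471²]/27 = 11.9612
SE = √(s_p²·(1/8+1/21)) = 1.4369
t = (46.500−49.048)/1.4369 = -1.7730
df = 27

test statistic = -1.773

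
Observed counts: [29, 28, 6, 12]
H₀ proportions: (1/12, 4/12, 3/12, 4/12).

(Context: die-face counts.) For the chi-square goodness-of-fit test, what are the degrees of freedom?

degrees of freedom = 3

df = k − 1 = 4 − 1 = 3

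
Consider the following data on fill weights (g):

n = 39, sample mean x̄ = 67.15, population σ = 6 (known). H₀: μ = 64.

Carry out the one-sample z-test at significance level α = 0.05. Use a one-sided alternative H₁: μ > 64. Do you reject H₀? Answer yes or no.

reject H₀: yes

SE = σ/√n = 6/√39 = 0.9608
z = (x̄−μ₀)/SE = (67.15−64)/0.9608 = 3.2786
p-value (one-sided, H₁ greater) = 0.00052
At α=0.05: p < α → reject H₀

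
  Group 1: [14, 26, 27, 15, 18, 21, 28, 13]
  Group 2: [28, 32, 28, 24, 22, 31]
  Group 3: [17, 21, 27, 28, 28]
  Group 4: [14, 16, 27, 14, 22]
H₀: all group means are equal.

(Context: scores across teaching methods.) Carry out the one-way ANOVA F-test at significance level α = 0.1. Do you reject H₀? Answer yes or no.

Group means [20.25, 27.50, 24.20, 18.60], grand mean 22.542
SSB = Σnᵢ(x̄ᵢ−x̄)² = 280.958; SSW = ΣΣ(x−x̄ᵢ)² = 569.000
MSB = 280.958/3 = 93.6528; MSW = 569.000/20 = 28.4500
F = MSB/MSW = 3.2918
df = (3, 20)
p-value (upper-tail) = 0.04175
At α=0.1: p < α → reject H₀

reject H₀: yes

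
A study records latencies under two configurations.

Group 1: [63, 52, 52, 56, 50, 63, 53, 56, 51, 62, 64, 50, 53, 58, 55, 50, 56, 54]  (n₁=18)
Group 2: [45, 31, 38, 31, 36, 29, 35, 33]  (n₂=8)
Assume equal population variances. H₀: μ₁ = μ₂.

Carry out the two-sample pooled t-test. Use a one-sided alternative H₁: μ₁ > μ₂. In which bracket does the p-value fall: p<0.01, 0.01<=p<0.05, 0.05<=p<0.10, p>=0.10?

x̄₁=55.444, s₁=4.755, n₁=18
x̄₂=34.750, s₂=5.092, n₂=8
s_p² = [17·4.755² + 7·5.092²]/24 = 23.5810
SE = √(s_p²·(1/18+1/8)) = 2.0634
t = (55.444−34.750)/2.0634 = 10.0292
df = 24
p-value (one-sided, H₁ greater) = 0.00000
→ bracket: p<0.01

p-value bracket: p<0.01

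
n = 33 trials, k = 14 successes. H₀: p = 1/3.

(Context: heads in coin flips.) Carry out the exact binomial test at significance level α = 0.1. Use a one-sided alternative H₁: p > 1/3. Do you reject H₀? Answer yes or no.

reject H₀: no

Exact binomial: n=33, k=14, p₀=1/3=0.3333
P(X≥14) from Σ C(n,i)·p₀^i·(1−p₀)^(n−i)
p-value (one-sided, H₁ greater) = 0.17712
At α=0.1: p ≥ α → fail to reject H₀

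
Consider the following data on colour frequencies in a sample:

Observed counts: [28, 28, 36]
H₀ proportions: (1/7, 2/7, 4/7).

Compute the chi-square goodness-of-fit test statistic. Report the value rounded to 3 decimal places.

n = 92; E_i = n·p_i = [13.14, 26.29, 52.57]
χ² = (28−13.14)²/13.14 + (28−26.29)²/26.29 + (36−52.57)²/52.57 = 22.1304
df = 2

test statistic = 22.130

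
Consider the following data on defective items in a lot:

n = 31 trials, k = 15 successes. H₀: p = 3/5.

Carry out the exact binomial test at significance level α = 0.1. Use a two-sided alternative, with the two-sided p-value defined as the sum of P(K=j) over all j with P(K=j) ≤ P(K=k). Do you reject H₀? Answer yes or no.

Exact binomial: n=31, k=15, p₀=3/5=0.6000
P(X=j) = C(n,j)·p₀^j·(1−p₀)^(n−j); p = Σ P(X=j) over j with P(X=j) ≤ P(X=15)
p-value (two-sided) = 0.20220
At α=0.1: p ≥ α → fail to reject H₀

reject H₀: no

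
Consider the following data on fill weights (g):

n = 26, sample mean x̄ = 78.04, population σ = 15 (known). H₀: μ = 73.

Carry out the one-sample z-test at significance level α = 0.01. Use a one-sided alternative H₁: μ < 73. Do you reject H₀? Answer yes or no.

reject H₀: no

SE = σ/√n = 15/√26 = 2.9417
z = (x̄−μ₀)/SE = (78.04−73)/2.9417 = 1.7133
p-value (one-sided, H₁ less) = 0.95667
At α=0.01: p ≥ α → fail to reject H₀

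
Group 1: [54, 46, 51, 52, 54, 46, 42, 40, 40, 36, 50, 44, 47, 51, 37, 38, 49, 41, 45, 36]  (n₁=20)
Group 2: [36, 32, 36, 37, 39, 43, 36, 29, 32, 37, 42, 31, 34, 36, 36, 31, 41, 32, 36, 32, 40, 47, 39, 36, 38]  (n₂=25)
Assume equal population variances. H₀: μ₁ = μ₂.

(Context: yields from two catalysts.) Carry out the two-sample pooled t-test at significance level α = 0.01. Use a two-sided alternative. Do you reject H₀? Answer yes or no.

x̄₁=44.950, s₁=5.987, n₁=20
x̄₂=36.320, s₂=4.259, n₂=25
s_p² = [19·5.987² + 24·4.259²]/43 = 25.9626
SE = √(s_p²·(1/20+1/25)) = 1.5286
t = (44.950−36.320)/1.5286 = 5.6457
df = 43
p-value (two-sided) = 0.00000
At α=0.01: p < α → reject H₀

reject H₀: yes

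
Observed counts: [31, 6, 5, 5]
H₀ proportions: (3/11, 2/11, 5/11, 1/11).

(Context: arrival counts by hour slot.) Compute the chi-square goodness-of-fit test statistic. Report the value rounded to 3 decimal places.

n = 47; E_i = n·p_i = [12.82, 8.55, 21.36, 4.27]
χ² = (31−12.82)²/12.82 + (6−8.55)²/8.55 + (5−21.36)²/21.36 + (5−4.27)²/4.27 = 39.2057
df = 3

test statistic = 39.206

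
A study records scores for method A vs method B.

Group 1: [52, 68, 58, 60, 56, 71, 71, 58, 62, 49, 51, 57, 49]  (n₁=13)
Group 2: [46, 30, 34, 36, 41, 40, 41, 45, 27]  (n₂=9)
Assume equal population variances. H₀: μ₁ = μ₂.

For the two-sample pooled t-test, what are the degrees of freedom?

df = n₁ + n₂ − 2 = 13 + 9 − 2 = 20

degrees of freedom = 20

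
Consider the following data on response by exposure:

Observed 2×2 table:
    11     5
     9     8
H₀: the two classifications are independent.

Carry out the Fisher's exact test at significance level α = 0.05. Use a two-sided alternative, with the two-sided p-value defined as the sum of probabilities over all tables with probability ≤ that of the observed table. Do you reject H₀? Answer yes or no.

reject H₀: no

Margins: r₁=16, r₂=17, c₁=20, c₂=13, n=33
p_obs = C(16,11)·C(17,9)/C(33,20); sum pmf over tables with pmf ≤ p_obs
p-value (two-sided) = 0.48127
At α=0.05: p ≥ α → fail to reject H₀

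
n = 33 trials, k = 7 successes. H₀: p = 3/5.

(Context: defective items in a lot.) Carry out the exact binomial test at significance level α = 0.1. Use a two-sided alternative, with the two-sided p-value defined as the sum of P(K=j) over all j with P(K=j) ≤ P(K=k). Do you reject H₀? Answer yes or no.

reject H₀: yes

Exact binomial: n=33, k=7, p₀=3/5=0.6000
P(X=j) = C(n,j)·p₀^j·(1−p₀)^(n−j); p = Σ P(X=j) over j with P(X=j) ≤ P(X=7)
p-value (two-sided) = 0.00001
At α=0.1: p < α → reject H₀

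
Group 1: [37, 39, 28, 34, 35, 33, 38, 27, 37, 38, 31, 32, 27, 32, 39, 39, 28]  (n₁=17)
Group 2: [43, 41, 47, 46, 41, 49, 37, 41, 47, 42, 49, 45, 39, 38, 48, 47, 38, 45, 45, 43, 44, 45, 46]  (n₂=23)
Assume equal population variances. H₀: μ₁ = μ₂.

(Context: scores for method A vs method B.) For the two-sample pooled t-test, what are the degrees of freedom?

df = n₁ + n₂ − 2 = 17 + 23 − 2 = 38

degrees of freedom = 38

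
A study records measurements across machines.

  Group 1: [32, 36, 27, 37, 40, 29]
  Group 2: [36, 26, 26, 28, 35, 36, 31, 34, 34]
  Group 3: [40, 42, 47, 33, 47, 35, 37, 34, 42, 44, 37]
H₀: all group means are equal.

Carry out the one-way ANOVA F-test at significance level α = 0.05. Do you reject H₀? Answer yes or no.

Group means [33.50, 31.78, 39.82], grand mean 35.577
SSB = Σnᵢ(x̄ᵢ−x̄)² = 353.654; SSW = ΣΣ(x−x̄ᵢ)² = 512.692
MSB = 353.654/2 = 176.8271; MSW = 512.692/23 = 22.2910
F = MSB/MSW = 7.9327
df = (2, 23)
p-value (upper-tail) = 0.00240
At α=0.05: p < α → reject H₀

reject H₀: yes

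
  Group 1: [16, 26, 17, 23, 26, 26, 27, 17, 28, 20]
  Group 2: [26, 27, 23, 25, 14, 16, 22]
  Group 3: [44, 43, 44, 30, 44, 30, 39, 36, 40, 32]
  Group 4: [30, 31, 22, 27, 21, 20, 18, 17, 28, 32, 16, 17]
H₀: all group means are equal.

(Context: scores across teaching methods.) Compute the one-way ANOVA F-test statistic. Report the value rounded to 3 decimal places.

Group means [22.60, 21.86, 38.20, 23.25], grand mean 26.667
SSB = Σnᵢ(x̄ᵢ−x̄)² = 1797.560; SSW = ΣΣ(x−x̄ᵢ)² = 1047.107
MSB = 1797.560/3 = 599.1865; MSW = 1047.107/35 = 29.9173
F = MSB/MSW = 20.0281
df = (3, 35)

test statistic = 20.028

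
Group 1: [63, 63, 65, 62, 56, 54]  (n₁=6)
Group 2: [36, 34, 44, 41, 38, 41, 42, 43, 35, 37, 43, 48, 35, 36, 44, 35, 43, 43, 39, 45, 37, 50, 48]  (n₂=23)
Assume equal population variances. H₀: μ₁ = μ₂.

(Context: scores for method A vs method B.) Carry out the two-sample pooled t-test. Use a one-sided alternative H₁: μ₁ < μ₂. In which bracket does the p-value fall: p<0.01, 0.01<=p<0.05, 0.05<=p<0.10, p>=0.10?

x̄₁=60.500, s₁=4.416, n₁=6
x̄₂=40.739, s₂=4.673, n₂=23
s_p² = [5·4.416² + 22·4.673²]/27 = 21.4050
SE = √(s_p²·(1/6+1/23)) = 2.1209
t = (60.500−40.739)/2.1209 = 9.3173
df = 27
p-value (one-sided, H₁ less) = 1.00000
→ bracket: p>=0.10

p-value bracket: p>=0.10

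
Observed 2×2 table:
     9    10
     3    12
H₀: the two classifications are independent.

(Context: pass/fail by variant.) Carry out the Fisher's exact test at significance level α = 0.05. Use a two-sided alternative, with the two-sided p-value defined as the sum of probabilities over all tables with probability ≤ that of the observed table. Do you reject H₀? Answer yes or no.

Margins: r₁=19, r₂=15, c₁=12, c₂=22, n=34
p_obs = C(19,9)·C(15,3)/C(34,12); sum pmf over tables with pmf ≤ p_obs
p-value (two-sided) = 0.15181
At α=0.05: p ≥ α → fail to reject H₀

reject H₀: no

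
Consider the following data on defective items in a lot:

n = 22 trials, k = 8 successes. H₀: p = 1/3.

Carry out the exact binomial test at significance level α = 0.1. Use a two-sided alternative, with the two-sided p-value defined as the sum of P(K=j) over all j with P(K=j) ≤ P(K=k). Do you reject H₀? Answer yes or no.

reject H₀: no

Exact binomial: n=22, k=8, p₀=1/3=0.3333
P(X=j) = C(n,j)·p₀^j·(1−p₀)^(n−j); p = Σ P(X=j) over j with P(X=j) ≤ P(X=8)
p-value (two-sided) = 0.82192
At α=0.1: p ≥ α → fail to reject H₀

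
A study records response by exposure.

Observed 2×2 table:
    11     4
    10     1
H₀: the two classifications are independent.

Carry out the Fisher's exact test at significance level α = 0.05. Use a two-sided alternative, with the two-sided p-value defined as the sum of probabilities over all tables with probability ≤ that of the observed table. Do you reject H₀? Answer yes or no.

Margins: r₁=15, r₂=11, c₁=21, c₂=5, n=26
p_obs = C(15,11)·C(11,10)/C(26,21); sum pmf over tables with pmf ≤ p_obs
p-value (two-sided) = 0.35619
At α=0.05: p ≥ α → fail to reject H₀

reject H₀: no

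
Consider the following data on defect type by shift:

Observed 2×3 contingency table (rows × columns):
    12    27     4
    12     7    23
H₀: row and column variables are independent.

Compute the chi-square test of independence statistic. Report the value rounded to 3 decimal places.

test statistic = 25.127

Row totals [43, 42], col totals [24, 34, 27], n=85
χ² = (12−12.14)²/12.14 + (27−17.20)²/17.20 + (4−13.66)²/13.66 + (12−11.86)²/11.86 + (7−16.80)²/16.80 + (23−13.34)²/13.34 = 25.1268
df = 2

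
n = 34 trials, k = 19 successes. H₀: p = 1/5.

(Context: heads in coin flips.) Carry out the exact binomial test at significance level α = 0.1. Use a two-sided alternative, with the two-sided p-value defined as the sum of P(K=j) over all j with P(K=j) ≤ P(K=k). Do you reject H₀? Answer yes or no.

Exact binomial: n=34, k=19, p₀=1/5=0.2000
P(X=j) = C(n,j)·p₀^j·(1−p₀)^(n−j); p = Σ P(X=j) over j with P(X=j) ≤ P(X=19)
p-value (two-sided) = 0.00000
At α=0.1: p < α → reject H₀

reject H₀: yes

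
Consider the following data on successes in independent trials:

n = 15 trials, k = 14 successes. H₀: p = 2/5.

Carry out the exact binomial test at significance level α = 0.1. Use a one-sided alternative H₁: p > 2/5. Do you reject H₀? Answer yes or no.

reject H₀: yes

Exact binomial: n=15, k=14, p₀=2/5=0.4000
P(X≥14) from Σ C(n,i)·p₀^i·(1−p₀)^(n−i)
p-value (one-sided, H₁ greater) = 0.00003
At α=0.1: p < α → reject H₀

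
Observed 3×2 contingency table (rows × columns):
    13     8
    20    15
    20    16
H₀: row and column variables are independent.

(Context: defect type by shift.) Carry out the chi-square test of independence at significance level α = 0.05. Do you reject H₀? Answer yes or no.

Row totals [21, 35, 36], col totals [53, 39], n=92
χ² = (13−12.10)²/12.10 + (8−8.90)²/8.90 + (20−20.16)²/20.16 + (15−14.84)²/14.84 + (20−20.74)²/20.74 + (16−15.26)²/15.26 = 0.2240
df = 2
p-value (upper-tail) = 0.89406
At α=0.05: p ≥ α → fail to reject H₀

reject H₀: no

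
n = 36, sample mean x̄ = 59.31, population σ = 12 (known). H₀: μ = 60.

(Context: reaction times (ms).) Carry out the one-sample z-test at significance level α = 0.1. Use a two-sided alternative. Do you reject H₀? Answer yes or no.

reject H₀: no

SE = σ/√n = 12/√36 = 2.0000
z = (x̄−μ₀)/SE = (59.31−60)/2.0000 = -0.3450
p-value (two-sided) = 0.73009
At α=0.1: p ≥ α → fail to reject H₀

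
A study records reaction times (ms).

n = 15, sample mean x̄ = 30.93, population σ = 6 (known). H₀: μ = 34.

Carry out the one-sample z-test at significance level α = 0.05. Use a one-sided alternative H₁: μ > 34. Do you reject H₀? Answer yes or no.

reject H₀: no

SE = σ/√n = 6/√15 = 1.5492
z = (x̄−μ₀)/SE = (30.93−34)/1.5492 = -1.9817
p-value (one-sided, H₁ greater) = 0.97624
At α=0.05: p ≥ α → fail to reject H₀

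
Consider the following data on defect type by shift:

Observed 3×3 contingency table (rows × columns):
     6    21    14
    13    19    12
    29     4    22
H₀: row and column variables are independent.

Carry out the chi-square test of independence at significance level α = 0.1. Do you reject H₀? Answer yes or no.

Row totals [41, 44, 55], col totals [48, 44, 48], n=140
χ² = (6−14.06)²/14.06 + (21−12.89)²/12.89 + (14−14.06)²/14.06 + (13−15.09)²/15.09 + (19−13.83)²/13.83 + (12−15.09)²/15.09 + (29−18.86)²/18.86 + (4−17.29)²/17.29 + (22−18.86)²/18.86 = 28.7723
df = 4
p-value (upper-tail) = 0.00001
At α=0.1: p < α → reject H₀

reject H₀: yes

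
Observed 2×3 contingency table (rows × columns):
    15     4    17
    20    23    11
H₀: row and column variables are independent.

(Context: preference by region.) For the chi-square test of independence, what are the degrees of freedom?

degrees of freedom = 2

df = (r−1)(c−1) = (2−1)·(3−1) = 2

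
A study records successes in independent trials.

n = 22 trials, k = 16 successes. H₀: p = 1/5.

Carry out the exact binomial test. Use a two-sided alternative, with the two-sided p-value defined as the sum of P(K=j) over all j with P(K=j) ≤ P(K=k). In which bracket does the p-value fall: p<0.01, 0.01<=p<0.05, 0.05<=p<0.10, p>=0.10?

Exact binomial: n=22, k=16, p₀=1/5=0.2000
P(X=j) = C(n,j)·p₀^j·(1−p₀)^(n−j); p = Σ P(X=j) over j with P(X=j) ≤ P(X=16)
p-value (two-sided) = 0.00000
→ bracket: p<0.01

p-value bracket: p<0.01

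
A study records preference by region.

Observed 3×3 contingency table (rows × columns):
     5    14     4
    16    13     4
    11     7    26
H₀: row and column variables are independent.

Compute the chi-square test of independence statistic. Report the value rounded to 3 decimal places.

Row totals [23, 33, 44], col totals [32, 34, 34], n=100
χ² = (5−7.36)²/7.36 + (14−7.82)²/7.82 + (4−7.82)²/7.82 + (16−10.56)²/10.56 + (13−11.22)²/11.22 + (4−11.22)²/11.22 + (11−14.08)²/14.08 + (7−14.96)²/14.96 + (26−14.96)²/14.96 = 28.2939
df = 4

test statistic = 28.294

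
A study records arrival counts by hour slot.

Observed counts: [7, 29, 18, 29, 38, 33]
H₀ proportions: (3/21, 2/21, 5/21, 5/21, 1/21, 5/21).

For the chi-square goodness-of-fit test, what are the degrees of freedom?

df = k − 1 = 6 − 1 = 5

degrees of freedom = 5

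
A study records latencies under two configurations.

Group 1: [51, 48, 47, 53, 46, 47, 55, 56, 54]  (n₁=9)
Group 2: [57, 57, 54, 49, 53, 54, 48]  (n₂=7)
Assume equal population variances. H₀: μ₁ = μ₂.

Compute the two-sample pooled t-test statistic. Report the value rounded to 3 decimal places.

x̄₁=50.778, s₁=3.866, n₁=9
x̄₂=53.143, s₂=3.532, n₂=7
s_p² = [8·3.866² + 6·3.532²]/14 = 13.8866
SE = √(s_p²·(1/9+1/7)) = 1.8780
t = (50.778−53.143)/1.8780 = -1.2594
df = 14

test statistic = -1.259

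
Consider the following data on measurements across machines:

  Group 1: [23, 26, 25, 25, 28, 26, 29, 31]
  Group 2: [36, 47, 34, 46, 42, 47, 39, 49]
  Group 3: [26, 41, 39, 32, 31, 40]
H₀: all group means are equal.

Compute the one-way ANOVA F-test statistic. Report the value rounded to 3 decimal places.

Group means [26.62, 42.50, 34.83], grand mean 34.636
SSB = Σnᵢ(x̄ᵢ−x̄)² = 1008.383; SSW = ΣΣ(x−x̄ᵢ)² = 450.708
MSB = 1008.383/2 = 504.1913; MSW = 450.708/19 = 23.7215
F = MSB/MSW = 21.2546
df = (2, 19)

test statistic = 21.255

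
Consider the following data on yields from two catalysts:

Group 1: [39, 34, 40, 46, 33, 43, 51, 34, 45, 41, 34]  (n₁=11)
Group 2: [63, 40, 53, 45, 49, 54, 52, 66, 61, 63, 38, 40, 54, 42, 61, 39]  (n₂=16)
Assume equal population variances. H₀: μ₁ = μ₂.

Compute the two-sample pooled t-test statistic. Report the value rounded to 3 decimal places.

test statistic = -3.422

x̄₁=40.000, s₁=5.916, n₁=11
x̄₂=51.250, s₂=9.699, n₂=16
s_p² = [10·5.916² + 15·9.699²]/25 = 70.4400
SE = √(s_p²·(1/11+1/16)) = 3.2873
t = (40.000−51.250)/3.2873 = -3.4223
df = 25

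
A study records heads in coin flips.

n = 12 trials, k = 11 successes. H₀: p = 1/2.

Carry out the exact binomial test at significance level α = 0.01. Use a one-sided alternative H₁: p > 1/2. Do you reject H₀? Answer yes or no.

reject H₀: yes

Exact binomial: n=12, k=11, p₀=1/2=0.5000
P(X≥11) from Σ C(n,i)·p₀^i·(1−p₀)^(n−i)
p-value (one-sided, H₁ greater) = 0.00317
At α=0.01: p < α → reject H₀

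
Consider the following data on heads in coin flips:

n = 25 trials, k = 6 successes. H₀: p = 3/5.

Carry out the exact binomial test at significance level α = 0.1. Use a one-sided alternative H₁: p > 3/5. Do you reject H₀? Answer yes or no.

reject H₀: no

Exact binomial: n=25, k=6, p₀=3/5=0.6000
P(X≥6) from Σ C(n,i)·p₀^i·(1−p₀)^(n−i)
p-value (one-sided, H₁ greater) = 0.99995
At α=0.1: p ≥ α → fail to reject H₀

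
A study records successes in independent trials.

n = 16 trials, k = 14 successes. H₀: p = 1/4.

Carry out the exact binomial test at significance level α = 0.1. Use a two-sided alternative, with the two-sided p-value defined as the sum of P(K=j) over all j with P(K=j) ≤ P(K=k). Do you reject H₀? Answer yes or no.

Exact binomial: n=16, k=14, p₀=1/4=0.2500
P(X=j) = C(n,j)·p₀^j·(1−p₀)^(n−j); p = Σ P(X=j) over j with P(X=j) ≤ P(X=14)
p-value (two-sided) = 0.00000
At α=0.1: p < α → reject H₀

reject H₀: yes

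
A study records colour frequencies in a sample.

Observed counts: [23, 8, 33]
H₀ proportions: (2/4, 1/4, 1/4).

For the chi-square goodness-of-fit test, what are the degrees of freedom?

df = k − 1 = 3 − 1 = 2

degrees of freedom = 2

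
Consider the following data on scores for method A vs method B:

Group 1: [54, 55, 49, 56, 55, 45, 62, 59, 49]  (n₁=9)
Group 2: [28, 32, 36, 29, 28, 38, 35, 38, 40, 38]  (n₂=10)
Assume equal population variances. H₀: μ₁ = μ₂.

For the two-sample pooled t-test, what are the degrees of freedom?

df = n₁ + n₂ − 2 = 9 + 10 − 2 = 17

degrees of freedom = 17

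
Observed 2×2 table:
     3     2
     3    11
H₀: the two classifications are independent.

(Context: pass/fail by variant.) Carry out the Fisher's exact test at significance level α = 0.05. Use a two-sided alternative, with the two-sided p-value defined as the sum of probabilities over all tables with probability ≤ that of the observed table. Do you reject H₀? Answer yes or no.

Margins: r₁=5, r₂=14, c₁=6, c₂=13, n=19
p_obs = C(5,3)·C(14,3)/C(19,6); sum pmf over tables with pmf ≤ p_obs
p-value (two-sided) = 0.26213
At α=0.05: p ≥ α → fail to reject H₀

reject H₀: no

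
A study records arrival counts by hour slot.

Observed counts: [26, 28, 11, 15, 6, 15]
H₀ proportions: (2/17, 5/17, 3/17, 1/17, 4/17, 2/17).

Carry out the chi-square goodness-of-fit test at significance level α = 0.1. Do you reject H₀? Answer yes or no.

reject H₀: yes

n = 101; E_i = n·p_i = [11.88, 29.71, 17.82, 5.94, 23.76, 11.88]
χ² = (26−11.88)²/11.88 + (28−29.71)²/29.71 + (11−17.82)²/17.82 + (15−5.94)²/5.94 + (6−23.76)²/23.76 + (15−11.88)²/11.88 = 47.3937
df = 5
p-value (upper-tail) = 0.00000
At α=0.1: p < α → reject H₀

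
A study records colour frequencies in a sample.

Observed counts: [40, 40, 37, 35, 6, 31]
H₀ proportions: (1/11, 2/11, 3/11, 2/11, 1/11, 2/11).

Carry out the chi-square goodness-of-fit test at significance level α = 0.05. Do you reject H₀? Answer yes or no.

n = 189; E_i = n·p_i = [17.18, 34.36, 51.55, 34.36, 17.18, 34.36]
χ² = (40−17.18)²/17.18 + (40−34.36)²/34.36 + (37−51.55)²/51.55 + (35−34.36)²/34.36 + (6−17.18)²/17.18 + (31−34.36)²/34.36 = 42.9506
df = 5
p-value (upper-tail) = 0.00000
At α=0.05: p < α → reject H₀

reject H₀: yes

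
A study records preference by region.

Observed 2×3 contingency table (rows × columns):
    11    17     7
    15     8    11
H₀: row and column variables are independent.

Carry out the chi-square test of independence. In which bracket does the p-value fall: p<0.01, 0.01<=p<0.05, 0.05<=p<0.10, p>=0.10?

p-value bracket: 0.05<=p<0.10

Row totals [35, 34], col totals [26, 25, 18], n=69
χ² = (11−13.19)²/13.19 + (17−12.68)²/12.68 + (7−9.13)²/9.13 + (15−12.81)²/12.81 + (8−12.32)²/12.32 + (11−8.87)²/8.87 = 4.7308
df = 2
p-value (upper-tail) = 0.09391
→ bracket: 0.05<=p<0.10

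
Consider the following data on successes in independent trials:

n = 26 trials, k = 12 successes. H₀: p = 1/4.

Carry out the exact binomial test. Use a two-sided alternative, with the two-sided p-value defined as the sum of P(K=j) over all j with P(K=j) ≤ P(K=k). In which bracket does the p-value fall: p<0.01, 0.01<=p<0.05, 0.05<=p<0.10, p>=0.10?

Exact binomial: n=26, k=12, p₀=1/4=0.2500
P(X=j) = C(n,j)·p₀^j·(1−p₀)^(n−j); p = Σ P(X=j) over j with P(X=j) ≤ P(X=12)
p-value (two-sided) = 0.02092
→ bracket: 0.01<=p<0.05

p-value bracket: 0.01<=p<0.05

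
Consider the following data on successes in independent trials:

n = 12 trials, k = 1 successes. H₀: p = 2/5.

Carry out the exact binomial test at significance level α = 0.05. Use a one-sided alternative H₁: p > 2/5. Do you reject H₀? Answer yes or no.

Exact binomial: n=12, k=1, p₀=2/5=0.4000
P(X≥1) from Σ C(n,i)·p₀^i·(1−p₀)^(n−i)
p-value (one-sided, H₁ greater) = 0.99782
At α=0.05: p ≥ α → fail to reject H₀

reject H₀: no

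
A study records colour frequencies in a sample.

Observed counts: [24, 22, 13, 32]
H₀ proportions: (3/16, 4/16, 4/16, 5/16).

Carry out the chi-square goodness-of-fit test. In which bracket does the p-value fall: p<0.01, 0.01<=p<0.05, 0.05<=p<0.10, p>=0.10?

p-value bracket: 0.05<=p<0.10

n = 91; E_i = n·p_i = [17.06, 22.75, 22.75, 28.44]
χ² = (24−17.06)²/17.06 + (22−22.75)²/22.75 + (13−22.75)²/22.75 + (32−28.44)²/28.44 = 7.4703
df = 3
p-value (upper-tail) = 0.05833
→ bracket: 0.05<=p<0.10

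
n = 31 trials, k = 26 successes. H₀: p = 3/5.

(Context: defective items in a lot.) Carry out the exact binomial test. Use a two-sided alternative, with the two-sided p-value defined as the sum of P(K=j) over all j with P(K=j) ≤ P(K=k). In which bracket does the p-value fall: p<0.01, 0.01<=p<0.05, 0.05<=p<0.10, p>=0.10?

p-value bracket: p<0.01

Exact binomial: n=31, k=26, p₀=3/5=0.6000
P(X=j) = C(n,j)·p₀^j·(1−p₀)^(n−j); p = Σ P(X=j) over j with P(X=j) ≤ P(X=26)
p-value (two-sided) = 0.00565
→ bracket: p<0.01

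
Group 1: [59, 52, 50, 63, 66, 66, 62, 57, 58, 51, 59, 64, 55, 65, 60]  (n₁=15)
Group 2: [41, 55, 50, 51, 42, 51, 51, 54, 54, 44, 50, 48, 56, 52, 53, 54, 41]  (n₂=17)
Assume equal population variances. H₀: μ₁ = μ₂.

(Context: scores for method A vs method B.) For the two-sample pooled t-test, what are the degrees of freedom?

df = n₁ + n₂ − 2 = 15 + 17 − 2 = 30

degrees of freedom = 30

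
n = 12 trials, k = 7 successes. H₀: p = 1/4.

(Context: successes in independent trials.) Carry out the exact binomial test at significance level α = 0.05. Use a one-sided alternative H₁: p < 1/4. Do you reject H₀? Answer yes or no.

reject H₀: no

Exact binomial: n=12, k=7, p₀=1/4=0.2500
P(X≤7) from Σ C(n,i)·p₀^i·(1−p₀)^(n−i)
p-value (one-sided, H₁ less) = 0.99722
At α=0.05: p ≥ α → fail to reject H₀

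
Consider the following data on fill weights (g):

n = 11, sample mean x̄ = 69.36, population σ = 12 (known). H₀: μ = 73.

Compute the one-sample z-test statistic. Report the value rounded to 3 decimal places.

SE = σ/√n = 12/√11 = 3.6181
z = (x̄−μ₀)/SE = (69.36−73)/3.6181 = -1.0060

test statistic = -1.006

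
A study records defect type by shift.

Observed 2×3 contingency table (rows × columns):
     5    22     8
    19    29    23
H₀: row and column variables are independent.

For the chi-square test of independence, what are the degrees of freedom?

df = (r−1)(c−1) = (2−1)·(3−1) = 2

degrees of freedom = 2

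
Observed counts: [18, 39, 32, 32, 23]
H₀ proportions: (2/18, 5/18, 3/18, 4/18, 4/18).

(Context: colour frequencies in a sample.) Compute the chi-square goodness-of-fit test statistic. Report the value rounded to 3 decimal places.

test statistic = 5.473

n = 144; E_i = n·p_i = [16.00, 40.00, 24.00, 32.00, 32.00]
χ² = (18−16.00)²/16.00 + (39−40.00)²/40.00 + (32−24.00)²/24.00 + (32−32.00)²/32.00 + (23−32.00)²/32.00 = 5.4729
df = 4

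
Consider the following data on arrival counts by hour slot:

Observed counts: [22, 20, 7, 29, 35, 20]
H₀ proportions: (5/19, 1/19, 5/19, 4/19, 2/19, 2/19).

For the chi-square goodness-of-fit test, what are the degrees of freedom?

df = k − 1 = 6 − 1 = 5

degrees of freedom = 5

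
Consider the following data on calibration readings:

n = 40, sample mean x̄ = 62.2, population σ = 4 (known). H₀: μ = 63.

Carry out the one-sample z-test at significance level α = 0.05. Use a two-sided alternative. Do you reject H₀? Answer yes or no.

SE = σ/√n = 4/√40 = 0.6325
z = (x̄−μ₀)/SE = (62.2−63)/0.6325 = -1.2649
p-value (two-sided) = 0.20590
At α=0.05: p ≥ α → fail to reject H₀

reject H₀: no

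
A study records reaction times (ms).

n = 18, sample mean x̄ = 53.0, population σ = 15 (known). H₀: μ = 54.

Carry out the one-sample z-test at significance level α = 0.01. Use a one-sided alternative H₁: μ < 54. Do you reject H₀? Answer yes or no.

SE = σ/√n = 15/√18 = 3.5355
z = (x̄−μ₀)/SE = (53.0−54)/3.5355 = -0.2828
p-value (one-sided, H₁ less) = 0.38865
At α=0.01: p ≥ α → fail to reject H₀

reject H₀: no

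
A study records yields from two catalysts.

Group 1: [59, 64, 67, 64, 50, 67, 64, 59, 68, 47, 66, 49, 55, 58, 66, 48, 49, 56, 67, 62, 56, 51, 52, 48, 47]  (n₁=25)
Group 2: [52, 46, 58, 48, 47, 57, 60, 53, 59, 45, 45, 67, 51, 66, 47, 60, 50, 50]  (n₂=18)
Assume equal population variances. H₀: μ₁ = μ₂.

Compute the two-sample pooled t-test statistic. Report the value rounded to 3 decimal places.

x̄₁=57.560, s₁=7.534, n₁=25
x̄₂=53.389, s₂=7.005, n₂=18
s_p² = [24·7.534² + 17·7.005²]/41 = 53.5717
SE = √(s_p²·(1/25+1/18)) = 2.2625
t = (57.560−53.389)/2.2625 = 1.8436
df = 41

test statistic = 1.844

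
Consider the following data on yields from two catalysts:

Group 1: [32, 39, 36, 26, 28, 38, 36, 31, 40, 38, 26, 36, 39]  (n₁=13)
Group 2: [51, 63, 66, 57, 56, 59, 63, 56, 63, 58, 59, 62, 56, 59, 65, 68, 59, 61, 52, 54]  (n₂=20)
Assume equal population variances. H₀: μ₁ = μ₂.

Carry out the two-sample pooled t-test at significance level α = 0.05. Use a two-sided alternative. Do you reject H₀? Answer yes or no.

x̄₁=34.231, s₁=5.052, n₁=13
x̄₂=59.350, s₂=4.557, n₂=20
s_p² = [12·5.052² + 19·4.557²]/31 = 22.6083
SE = √(s_p²·(1/13+1/20)) = 1.6940
t = (34.231−59.350)/1.6940 = -14.8287
df = 31
p-value (two-sided) = 0.00000
At α=0.05: p < α → reject H₀

reject H₀: yes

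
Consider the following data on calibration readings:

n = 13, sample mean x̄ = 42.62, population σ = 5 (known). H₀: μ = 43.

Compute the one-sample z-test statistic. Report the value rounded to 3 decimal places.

SE = σ/√n = 5/√13 = 1.3868
z = (x̄−μ₀)/SE = (42.62−43)/1.3868 = -0.2740

test statistic = -0.274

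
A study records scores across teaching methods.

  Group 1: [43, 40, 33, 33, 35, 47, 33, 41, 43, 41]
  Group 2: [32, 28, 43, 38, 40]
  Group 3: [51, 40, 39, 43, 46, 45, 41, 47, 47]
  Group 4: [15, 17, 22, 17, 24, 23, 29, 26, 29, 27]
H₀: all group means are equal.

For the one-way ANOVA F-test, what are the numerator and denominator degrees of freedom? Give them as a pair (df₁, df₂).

k = 4 groups, N = 34 total
df = (k−1, N−k) = (4−1, 34−4) = (3, 30)

degrees of freedom = [3, 30]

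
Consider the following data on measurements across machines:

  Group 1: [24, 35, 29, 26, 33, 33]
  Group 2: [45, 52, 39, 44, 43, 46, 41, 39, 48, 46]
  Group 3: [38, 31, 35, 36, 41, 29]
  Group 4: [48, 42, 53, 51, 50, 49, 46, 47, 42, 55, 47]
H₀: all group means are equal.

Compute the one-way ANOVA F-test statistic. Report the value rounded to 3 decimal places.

test statistic = 30.752

Group means [30.00, 44.30, 35.00, 48.18], grand mean 41.303
SSB = Σnᵢ(x̄ᵢ−x̄)² = 1615.233; SSW = ΣΣ(x−x̄ᵢ)² = 507.736
MSB = 1615.233/3 = 538.4111; MSW = 507.736/29 = 17.5082
F = MSB/MSW = 30.7520
df = (3, 29)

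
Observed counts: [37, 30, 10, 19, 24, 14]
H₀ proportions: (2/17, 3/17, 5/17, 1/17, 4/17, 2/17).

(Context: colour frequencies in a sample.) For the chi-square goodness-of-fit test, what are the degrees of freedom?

df = k − 1 = 6 − 1 = 5

degrees of freedom = 5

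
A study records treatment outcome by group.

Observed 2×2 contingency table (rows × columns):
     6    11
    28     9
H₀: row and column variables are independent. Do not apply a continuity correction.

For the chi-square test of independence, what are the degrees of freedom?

df = (r−1)(c−1) = (2−1)·(2−1) = 1

degrees of freedom = 1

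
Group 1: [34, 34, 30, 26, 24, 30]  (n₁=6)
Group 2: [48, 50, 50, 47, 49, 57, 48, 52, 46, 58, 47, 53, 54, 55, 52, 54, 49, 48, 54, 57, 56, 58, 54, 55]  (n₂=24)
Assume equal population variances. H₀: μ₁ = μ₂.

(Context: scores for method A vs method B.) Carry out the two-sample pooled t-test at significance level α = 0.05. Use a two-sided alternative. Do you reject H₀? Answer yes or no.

x̄₁=29.667, s₁=4.082, n₁=6
x̄₂=52.125, s₂=3.803, n₂=24
s_p² = [5·4.082² + 23·3.803²]/28 = 14.8557
SE = √(s_p²·(1/6+1/24)) = 1.7592
t = (29.667−52.125)/1.7592 = -12.7659
df = 28
p-value (two-sided) = 0.00000
At α=0.05: p < α → reject H₀

reject H₀: yes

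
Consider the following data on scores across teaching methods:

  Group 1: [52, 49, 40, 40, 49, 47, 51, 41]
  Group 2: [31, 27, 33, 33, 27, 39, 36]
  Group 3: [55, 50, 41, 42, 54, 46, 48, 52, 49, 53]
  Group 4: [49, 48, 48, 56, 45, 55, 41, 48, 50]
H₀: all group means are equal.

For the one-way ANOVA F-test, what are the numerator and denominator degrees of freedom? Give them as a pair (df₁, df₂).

k = 4 groups, N = 34 total
df = (k−1, N−k) = (4−1, 34−4) = (3, 30)

degrees of freedom = [3, 30]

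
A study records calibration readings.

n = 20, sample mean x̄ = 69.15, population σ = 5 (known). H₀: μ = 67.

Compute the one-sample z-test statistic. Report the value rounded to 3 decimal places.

test statistic = 1.923

SE = σ/√n = 5/√20 = 1.1180
z = (x̄−μ₀)/SE = (69.15−67)/1.1180 = 1.9230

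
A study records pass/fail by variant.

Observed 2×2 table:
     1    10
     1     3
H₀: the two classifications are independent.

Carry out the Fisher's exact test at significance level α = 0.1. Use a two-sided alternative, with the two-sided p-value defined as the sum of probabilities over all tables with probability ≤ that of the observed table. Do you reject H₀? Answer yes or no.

Margins: r₁=11, r₂=4, c₁=2, c₂=13, n=15
p_obs = C(11,1)·C(4,1)/C(15,2); sum pmf over tables with pmf ≤ p_obs
p-value (two-sided) = 0.47619
At α=0.1: p ≥ α → fail to reject H₀

reject H₀: no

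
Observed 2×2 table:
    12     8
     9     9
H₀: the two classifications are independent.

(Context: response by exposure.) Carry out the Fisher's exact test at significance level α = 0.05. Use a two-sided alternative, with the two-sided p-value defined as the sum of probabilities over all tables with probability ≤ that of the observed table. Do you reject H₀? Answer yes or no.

reject H₀: no

Margins: r₁=20, r₂=18, c₁=21, c₂=17, n=38
p_obs = C(20,12)·C(18,9)/C(38,21); sum pmf over tables with pmf ≤ p_obs
p-value (two-sided) = 0.74464
At α=0.05: p ≥ α → fail to reject H₀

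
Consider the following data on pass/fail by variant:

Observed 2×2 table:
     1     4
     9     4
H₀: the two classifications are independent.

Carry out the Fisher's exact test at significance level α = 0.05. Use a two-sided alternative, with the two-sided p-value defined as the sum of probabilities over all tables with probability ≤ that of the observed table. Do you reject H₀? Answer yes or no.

reject H₀: no

Margins: r₁=5, r₂=13, c₁=10, c₂=8, n=18
p_obs = C(5,1)·C(13,9)/C(18,10); sum pmf over tables with pmf ≤ p_obs
p-value (two-sided) = 0.11765
At α=0.05: p ≥ α → fail to reject H₀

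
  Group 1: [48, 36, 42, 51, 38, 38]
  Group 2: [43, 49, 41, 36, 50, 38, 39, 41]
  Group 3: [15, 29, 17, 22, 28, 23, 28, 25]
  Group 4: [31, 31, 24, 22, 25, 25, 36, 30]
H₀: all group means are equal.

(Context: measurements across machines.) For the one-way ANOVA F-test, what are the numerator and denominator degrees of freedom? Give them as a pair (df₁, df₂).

k = 4 groups, N = 30 total
df = (k−1, N−k) = (4−1, 30−4) = (3, 26)

degrees of freedom = [3, 26]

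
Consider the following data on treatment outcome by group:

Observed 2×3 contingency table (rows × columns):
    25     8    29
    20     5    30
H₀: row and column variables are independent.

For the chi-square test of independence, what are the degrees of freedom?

df = (r−1)(c−1) = (2−1)·(3−1) = 2

degrees of freedom = 2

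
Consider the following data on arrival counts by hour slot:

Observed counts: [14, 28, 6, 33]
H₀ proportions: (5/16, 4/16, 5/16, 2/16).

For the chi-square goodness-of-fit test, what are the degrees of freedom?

df = k − 1 = 4 − 1 = 3

degrees of freedom = 3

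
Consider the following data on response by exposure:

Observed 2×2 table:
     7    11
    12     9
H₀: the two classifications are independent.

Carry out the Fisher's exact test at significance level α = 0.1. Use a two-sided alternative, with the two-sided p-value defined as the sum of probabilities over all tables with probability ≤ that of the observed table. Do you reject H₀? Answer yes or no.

Margins: r₁=18, r₂=21, c₁=19, c₂=20, n=39
p_obs = C(18,7)·C(21,12)/C(39,19); sum pmf over tables with pmf ≤ p_obs
p-value (two-sided) = 0.34064
At α=0.1: p ≥ α → fail to reject H₀

reject H₀: no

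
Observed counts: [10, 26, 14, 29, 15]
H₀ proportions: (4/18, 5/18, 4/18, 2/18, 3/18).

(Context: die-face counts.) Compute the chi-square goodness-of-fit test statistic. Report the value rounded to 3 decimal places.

test statistic = 40.943

n = 94; E_i = n·p_i = [20.89, 26.11, 20.89, 10.44, 15.67]
χ² = (10−20.89)²/20.89 + (26−26.11)²/26.11 + (14−20.89)²/20.89 + (29−10.44)²/10.44 + (15−15.67)²/15.67 = 40.9426
df = 4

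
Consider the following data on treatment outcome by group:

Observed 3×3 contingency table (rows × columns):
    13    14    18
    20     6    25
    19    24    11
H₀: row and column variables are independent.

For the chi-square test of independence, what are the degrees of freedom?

df = (r−1)(c−1) = (3−1)·(3−1) = 4

degrees of freedom = 4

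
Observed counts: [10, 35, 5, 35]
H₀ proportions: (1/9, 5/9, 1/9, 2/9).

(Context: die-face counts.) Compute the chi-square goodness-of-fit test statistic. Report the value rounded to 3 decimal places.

n = 85; E_i = n·p_i = [9.44, 47.22, 9.44, 18.89]
χ² = (10−9.44)²/9.44 + (35−47.22)²/47.22 + (5−9.44)²/9.44 + (35−18.89)²/18.89 = 19.0294
df = 3

test statistic = 19.029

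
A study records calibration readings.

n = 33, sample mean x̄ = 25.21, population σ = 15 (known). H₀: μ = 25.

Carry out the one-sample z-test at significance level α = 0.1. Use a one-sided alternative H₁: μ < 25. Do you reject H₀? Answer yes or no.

reject H₀: no

SE = σ/√n = 15/√33 = 2.6112
z = (x̄−μ₀)/SE = (25.21−25)/2.6112 = 0.0804
p-value (one-sided, H₁ less) = 0.53205
At α=0.1: p ≥ α → fail to reject H₀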